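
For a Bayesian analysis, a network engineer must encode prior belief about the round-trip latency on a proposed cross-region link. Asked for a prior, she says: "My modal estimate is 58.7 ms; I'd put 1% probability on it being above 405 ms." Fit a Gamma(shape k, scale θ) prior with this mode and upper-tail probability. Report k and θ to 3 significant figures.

Gamma(k,θ) with k>1 has mode (k−1)θ, so θ = 58.7/(k−1).
Need P(X < 405) = 0.99 with θ tied to k this way. Start at k = 2, θ = 58.7: P(X<405) ≈ 0.992.
Too high — lower k to spread out. Iterating converges to k ≈ 1.95.
Then θ = 58.7/(1.95−1) ≈ 61.9.

k ≈ 1.95, θ ≈ 61.9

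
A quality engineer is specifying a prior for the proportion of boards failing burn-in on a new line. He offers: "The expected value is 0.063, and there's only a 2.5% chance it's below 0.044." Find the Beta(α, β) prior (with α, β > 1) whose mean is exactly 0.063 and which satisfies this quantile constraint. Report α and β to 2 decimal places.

α ≈ 33.60, β ≈ 499.70

With mean 0.063 fixed, write α = 0.063s, β = 0.937s where s = α+β.
Need P(θ < 0.044) = 0.025 under Beta(0.063s, 0.937s). Normal approximation: (q−m)/√(m(1−m)/s) ≈ z_{0.025} = -1.96, so s ≈ 0.063·0.937·(-1.96)²/(0.044−0.063)² = 628.2.
At s = 628.2: P(θ<0.044) ≈ 0.016. Adjusting to match 0.025 gives s ≈ 533.30.
So α = 0.063·533.30 ≈ 33.60, β = 0.937·533.30 ≈ 499.70.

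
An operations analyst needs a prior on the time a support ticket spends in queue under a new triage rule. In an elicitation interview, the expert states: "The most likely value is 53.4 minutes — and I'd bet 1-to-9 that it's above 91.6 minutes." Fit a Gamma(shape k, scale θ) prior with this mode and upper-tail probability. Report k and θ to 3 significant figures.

k ≈ 7.51, θ ≈ 8.21

Gamma(k,θ) with k>1 has mode (k−1)θ, so θ = 53.4/(k−1).
Need P(X < 91.6) = 0.9 with θ tied to k this way. Start at k = 2, θ = 53.4: P(X<91.6) ≈ 0.512.
Too low — raise k to concentrate. Iterating converges to k ≈ 7.51.
Then θ = 53.4/(7.51−1) ≈ 8.21.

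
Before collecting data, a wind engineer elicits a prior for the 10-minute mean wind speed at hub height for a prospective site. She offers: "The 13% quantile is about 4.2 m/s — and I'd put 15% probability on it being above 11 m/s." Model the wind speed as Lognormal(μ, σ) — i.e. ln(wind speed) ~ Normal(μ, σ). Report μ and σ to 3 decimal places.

If T ~ Lognormal(μ,σ) then ln T ~ Normal(μ,σ), so the p-quantile of ln T is μ + z_p·σ.
ln(4.2) = 1.435 and ln(11) = 2.398; z_{0.13} = -1.126, z_{0.85} = 1.036.
σ = (2.398 − 1.435)/(1.036 − (-1.126)) = 0.445.
μ = 1.435 − (-1.126)·0.445 = 1.937.

μ ≈ 1.937, σ ≈ 0.445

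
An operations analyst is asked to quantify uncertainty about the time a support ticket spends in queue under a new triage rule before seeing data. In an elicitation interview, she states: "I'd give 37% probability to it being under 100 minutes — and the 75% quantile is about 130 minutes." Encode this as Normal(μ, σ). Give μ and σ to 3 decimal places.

The p-quantile of Normal(μ,σ) is μ + z_p·σ, with z_{0.37} = -0.3319 and z_{0.75} = 0.6745.
Eliminate σ: μ = (z₂·x₁ − z₁·x₂)/(z₂ − z₁) = (0.6745·100 − (-0.3319)·130)/1.006 = 109.893.
Then σ = (x₂ − x₁)/(z₂ − z₁) = (130 − 100)/1.006 = 29.811.

μ = 109.893, σ = 29.811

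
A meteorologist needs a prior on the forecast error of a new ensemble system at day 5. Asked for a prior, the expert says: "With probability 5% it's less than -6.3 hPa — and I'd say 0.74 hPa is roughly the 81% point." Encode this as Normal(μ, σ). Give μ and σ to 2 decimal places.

μ = -1.71, σ = 2.79

The p-quantile of Normal(μ,σ) is μ + z_p·σ, with z_{0.05} = -1.645 and z_{0.81} = 0.8779.
Eliminate σ: μ = (z₂·x₁ − z₁·x₂)/(z₂ − z₁) = (0.8779·-6.3 − (-1.645)·0.74)/2.523 = -1.71.
Then σ = (x₂ − x₁)/(z₂ − z₁) = (0.74 − -6.3)/2.523 = 2.79.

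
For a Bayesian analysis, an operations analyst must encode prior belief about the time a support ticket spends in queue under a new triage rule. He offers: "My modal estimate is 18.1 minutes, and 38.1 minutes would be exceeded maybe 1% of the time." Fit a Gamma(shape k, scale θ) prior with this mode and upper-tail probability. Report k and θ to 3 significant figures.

k ≈ 9.78, θ ≈ 2.06

Gamma(k,θ) with k>1 has mode (k−1)θ, so θ = 18.1/(k−1).
Need P(X < 38.1) = 0.99 with θ tied to k this way. Start at k = 2, θ = 18.1: P(X<38.1) ≈ 0.622.
Too low — raise k to concentrate. Iterating converges to k ≈ 9.78.
Then θ = 18.1/(9.78−1) ≈ 2.06.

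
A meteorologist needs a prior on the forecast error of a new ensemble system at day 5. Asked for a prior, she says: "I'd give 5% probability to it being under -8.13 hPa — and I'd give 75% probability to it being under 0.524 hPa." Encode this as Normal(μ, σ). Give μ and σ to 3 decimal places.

The p-quantile of Normal(μ,σ) is μ + z_p·σ, with z_{0.05} = -1.645 and z_{0.75} = 0.6745.
Eliminate σ: μ = (z₂·x₁ − z₁·x₂)/(z₂ − z₁) = (0.6745·-8.13 − (-1.645)·0.524)/2.319 = -1.993.
Then σ = (x₂ − x₁)/(z₂ − z₁) = (0.524 − -8.13)/2.319 = 3.731.

μ = -1.993, σ = 3.731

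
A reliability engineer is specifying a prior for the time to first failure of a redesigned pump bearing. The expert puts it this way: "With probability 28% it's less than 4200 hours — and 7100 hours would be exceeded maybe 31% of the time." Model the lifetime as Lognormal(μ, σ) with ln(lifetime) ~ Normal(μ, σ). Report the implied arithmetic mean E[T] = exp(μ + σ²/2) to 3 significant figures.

If T ~ Lognormal(μ,σ) then ln T ~ Normal(μ,σ), so the p-quantile of ln T is μ + z_p·σ.
ln(4200) = 8.343 and ln(7100) = 8.868; z_{0.28} = -0.5828, z_{0.69} = 0.4959.
σ = (8.868 − 8.343)/(0.4959 − (-0.5828)) = 0.487.
μ = 8.343 − (-0.5828)·0.487 = 8.627.
E[T] = exp(μ + σ²/2) = exp(8.627 + 0.1184) = 6280 hours.

E[T] ≈ 6280 hours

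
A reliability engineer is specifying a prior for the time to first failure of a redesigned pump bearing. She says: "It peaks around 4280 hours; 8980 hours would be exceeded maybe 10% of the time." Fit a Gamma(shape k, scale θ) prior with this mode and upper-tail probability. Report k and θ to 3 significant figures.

k ≈ 4.5, θ ≈ 1220

Gamma(k,θ) with k>1 has mode (k−1)θ, so θ = 4280/(k−1).
Need P(X < 8980) = 0.9 with θ tied to k this way. Start at k = 2, θ = 4280: P(X<8980) ≈ 0.620.
Too low — raise k to concentrate. Iterating converges to k ≈ 4.5.
Then θ = 4280/(4.5−1) ≈ 1220.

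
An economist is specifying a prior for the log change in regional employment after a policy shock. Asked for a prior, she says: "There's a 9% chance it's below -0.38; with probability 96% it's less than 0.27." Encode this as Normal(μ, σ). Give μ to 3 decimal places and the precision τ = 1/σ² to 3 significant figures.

For Normal(μ,σ), the p-quantile is μ + z_p·σ. Here z_{0.09} = -1.341, z_{0.96} = 1.751.
So -0.38 = μ − 1.341σ and 0.27 = μ + 1.751σ.
Subtracting: σ = (0.27 − -0.38)/(1.751 − (-1.341)) = 0.210.
Then μ = -0.38 − (-1.341)·0.210 = -0.098.
Precision τ = 1/σ² = 1/0.2103² = 22.6.

μ = -0.098, τ = 22.6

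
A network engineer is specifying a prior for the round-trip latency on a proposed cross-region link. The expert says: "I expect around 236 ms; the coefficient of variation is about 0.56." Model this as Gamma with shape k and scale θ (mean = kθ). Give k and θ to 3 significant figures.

k ≈ 3.19, θ ≈ 74

For Gamma(k, scale θ): mean = kθ, variance = kθ², so CV = 1/√k.
CV = 0.56, hence k = 1/CV² = 3.19.
Then θ = mean/k = 236/3.19 = 74.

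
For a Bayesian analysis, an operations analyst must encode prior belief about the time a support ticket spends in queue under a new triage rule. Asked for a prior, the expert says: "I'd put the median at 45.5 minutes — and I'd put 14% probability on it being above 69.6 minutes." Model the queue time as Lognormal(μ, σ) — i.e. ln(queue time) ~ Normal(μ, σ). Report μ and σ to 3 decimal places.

μ ≈ 3.818, σ ≈ 0.393

If T ~ Lognormal(μ,σ) then ln T ~ Normal(μ,σ), so the p-quantile of ln T is μ + z_p·σ.
ln(45.5) = 3.818 and ln(69.6) = 4.243; z_{0.5} = 0, z_{0.86} = 1.08.
σ = (4.243 − 3.818)/(1.08 − (0)) = 0.393.
μ = 3.818 − (0)·0.393 = 3.818.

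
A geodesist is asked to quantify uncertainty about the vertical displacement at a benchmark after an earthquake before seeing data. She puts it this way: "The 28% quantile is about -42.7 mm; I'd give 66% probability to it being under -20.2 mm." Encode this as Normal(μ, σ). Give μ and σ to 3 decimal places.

μ = -29.524, σ = 22.606

For Normal(μ,σ), the p-quantile is μ + z_p·σ. Here z_{0.28} = -0.5828, z_{0.66} = 0.4125.
So -42.7 = μ − 0.5828σ and -20.2 = μ + 0.4125σ.
Subtracting: σ = (-20.2 − -42.7)/(0.4125 − (-0.5828)) = 22.606.
Then μ = -42.7 − (-0.5828)·22.606 = -29.524.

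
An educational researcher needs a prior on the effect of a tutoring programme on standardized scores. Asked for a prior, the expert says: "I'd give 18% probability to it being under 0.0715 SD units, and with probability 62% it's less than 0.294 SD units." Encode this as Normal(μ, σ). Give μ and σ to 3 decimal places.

μ = 0.238, σ = 0.182

For Normal(μ,σ), the p-quantile is μ + z_p·σ. Here z_{0.18} = -0.9154, z_{0.62} = 0.3055.
So 0.0715 = μ − 0.9154σ and 0.294 = μ + 0.3055σ.
Subtracting: σ = (0.294 − 0.0715)/(0.3055 − (-0.9154)) = 0.182.
Then μ = 0.0715 − (-0.9154)·0.182 = 0.238.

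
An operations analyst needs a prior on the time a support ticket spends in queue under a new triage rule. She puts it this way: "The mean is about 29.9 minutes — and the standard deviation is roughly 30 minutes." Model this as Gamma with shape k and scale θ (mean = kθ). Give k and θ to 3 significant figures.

For Gamma(k, scale θ): mean = kθ, variance = kθ², so CV = 1/√k.
CV = SD/mean = 30/29.9 = 1.003, hence k = 1/CV² = 0.993.
Then θ = mean/k = 29.9/0.993 = 30.1.

k ≈ 0.993, θ ≈ 30.1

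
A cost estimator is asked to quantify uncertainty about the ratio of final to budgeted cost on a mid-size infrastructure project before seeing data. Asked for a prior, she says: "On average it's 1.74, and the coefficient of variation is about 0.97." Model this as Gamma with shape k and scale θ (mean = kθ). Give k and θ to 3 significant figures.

For Gamma(k, scale θ): mean = kθ, variance = kθ², so CV = 1/√k.
CV = 0.97, hence k = 1/CV² = 1.06.
Then θ = mean/k = 1.74/1.06 = 1.64.

k ≈ 1.06, θ ≈ 1.64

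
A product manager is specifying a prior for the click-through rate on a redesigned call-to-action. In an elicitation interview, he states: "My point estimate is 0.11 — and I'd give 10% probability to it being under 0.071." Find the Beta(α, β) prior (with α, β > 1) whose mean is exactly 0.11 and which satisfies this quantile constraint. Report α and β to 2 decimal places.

With mean 0.11 fixed, write α = 0.11s, β = 0.89s where s = α+β.
Need P(θ < 0.071) = 0.1 under Beta(0.11s, 0.89s). Normal approximation: (q−m)/√(m(1−m)/s) ≈ z_{0.1} = -1.28, so s ≈ 0.11·0.89·(-1.28)²/(0.071−0.11)² = 105.7.
At s = 105.7: P(θ<0.071) ≈ 0.086. Adjusting to match 0.1 gives s ≈ 94.41.
So α = 0.11·94.41 ≈ 10.38, β = 0.89·94.41 ≈ 84.02.

α ≈ 10.38, β ≈ 84.02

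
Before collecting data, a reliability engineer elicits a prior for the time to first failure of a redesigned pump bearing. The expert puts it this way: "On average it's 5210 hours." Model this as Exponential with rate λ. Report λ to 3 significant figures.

Exponential mean = 1/λ, so λ = 1/5210.0 = 0.000192.

λ ≈ 0.000192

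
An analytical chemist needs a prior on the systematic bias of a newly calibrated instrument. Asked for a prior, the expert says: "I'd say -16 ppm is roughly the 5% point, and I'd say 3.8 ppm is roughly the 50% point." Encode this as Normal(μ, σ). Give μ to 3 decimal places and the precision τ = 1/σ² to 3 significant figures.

The p-quantile of Normal(μ,σ) is μ + z_p·σ, with z_{0.05} = -1.645 and z_{0.5} = 0.
Eliminate σ: μ = (z₂·x₁ − z₁·x₂)/(z₂ − z₁) = (0·-16 − (-1.645)·3.8)/1.645 = 3.800.
Then σ = (x₂ − x₁)/(z₂ − z₁) = (3.8 − -16)/1.645 = 12.038.
Precision τ = 1/σ² = 1/12.04² = 0.0069.

μ = 3.800, τ = 0.0069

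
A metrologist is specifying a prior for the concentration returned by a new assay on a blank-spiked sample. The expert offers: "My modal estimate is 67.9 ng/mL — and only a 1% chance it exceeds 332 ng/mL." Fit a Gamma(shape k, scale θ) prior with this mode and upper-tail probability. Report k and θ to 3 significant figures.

Gamma(k,θ) with k>1 has mode (k−1)θ, so θ = 67.9/(k−1).
Need P(X < 332) = 0.99 with θ tied to k this way. Start at k = 2, θ = 67.9: P(X<332) ≈ 0.956.
Too low — raise k to concentrate. Iterating converges to k ≈ 2.57.
Then θ = 67.9/(2.57−1) ≈ 43.3.

k ≈ 2.57, θ ≈ 43.3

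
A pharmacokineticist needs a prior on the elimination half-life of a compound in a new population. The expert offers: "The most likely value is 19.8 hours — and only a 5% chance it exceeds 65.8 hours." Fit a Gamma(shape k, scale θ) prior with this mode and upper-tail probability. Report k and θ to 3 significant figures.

Gamma(k,θ) with k>1 has mode (k−1)θ, so θ = 19.8/(k−1).
Need P(X < 65.8) = 0.95 with θ tied to k this way. Start at k = 2, θ = 19.8: P(X<65.8) ≈ 0.844.
Too low — raise k to concentrate. Iterating converges to k ≈ 2.81.
Then θ = 19.8/(2.81−1) ≈ 11.

k ≈ 2.81, θ ≈ 11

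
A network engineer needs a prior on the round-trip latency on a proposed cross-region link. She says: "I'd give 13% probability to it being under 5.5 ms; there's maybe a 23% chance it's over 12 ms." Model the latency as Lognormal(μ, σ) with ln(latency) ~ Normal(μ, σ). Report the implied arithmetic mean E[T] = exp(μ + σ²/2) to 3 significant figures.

E[T] ≈ 9.62 ms

If T ~ Lognormal(μ,σ) then ln T ~ Normal(μ,σ), so the p-quantile of ln T is μ + z_p·σ.
ln(5.5) = 1.705 and ln(12) = 2.485; z_{0.13} = -1.126, z_{0.77} = 0.7388.
σ = (2.485 − 1.705)/(0.7388 − (-1.126)) = 0.418.
μ = 1.705 − (-1.126)·0.418 = 2.176.
E[T] = exp(μ + σ²/2) = exp(2.176 + 0.0875) = 9.62 ms.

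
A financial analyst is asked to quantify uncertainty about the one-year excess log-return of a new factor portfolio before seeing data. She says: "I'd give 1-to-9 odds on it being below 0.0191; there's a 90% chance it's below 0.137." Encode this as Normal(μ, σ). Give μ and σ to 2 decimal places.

μ = 0.08, σ = 0.05

For Normal(μ,σ), the p-quantile is μ + z_p·σ. Here z_{0.1} = -1.282, z_{0.9} = 1.282.
So 0.0191 = μ − 1.282σ and 0.137 = μ + 1.282σ.
Subtracting: σ = (0.137 − 0.0191)/(1.282 − (-1.282)) = 0.05.
Then μ = 0.0191 − (-1.282)·0.05 = 0.08.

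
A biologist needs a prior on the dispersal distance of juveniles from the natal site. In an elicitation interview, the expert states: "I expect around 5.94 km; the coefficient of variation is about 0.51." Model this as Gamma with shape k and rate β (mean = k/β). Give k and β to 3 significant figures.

For Gamma(k, rate β): mean = k/β, variance = k/β², so CV = 1/√k.
CV = 0.51, hence k = 1/CV² = 3.84.
Then β = k/mean = 3.84/5.94 = 0.647.

k ≈ 3.84, β ≈ 0.647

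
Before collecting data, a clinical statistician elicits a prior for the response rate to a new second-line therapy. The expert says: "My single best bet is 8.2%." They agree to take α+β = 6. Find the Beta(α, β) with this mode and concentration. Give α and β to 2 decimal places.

α = 1.33, β = 4.67

For α,β > 1 the Beta mode is (α−1)/(α+β−2). With α+β = 6, the mode is (α−1)/4.
Set (α−1)/4 = 0.082 → α = 1 + 0.082·4 = 1.33.
β = 6 − α = 4.67.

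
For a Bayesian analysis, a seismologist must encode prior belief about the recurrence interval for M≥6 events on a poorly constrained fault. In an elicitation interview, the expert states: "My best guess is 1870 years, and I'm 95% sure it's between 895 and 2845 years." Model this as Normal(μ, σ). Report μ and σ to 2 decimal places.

A symmetric 95% interval runs μ ± z·σ with z = 1.96.
Half-width = 975, so σ = 975/1.96 = 497.46.
μ is the stated best guess, 1870.00.

μ = 1870.00, σ = 497.46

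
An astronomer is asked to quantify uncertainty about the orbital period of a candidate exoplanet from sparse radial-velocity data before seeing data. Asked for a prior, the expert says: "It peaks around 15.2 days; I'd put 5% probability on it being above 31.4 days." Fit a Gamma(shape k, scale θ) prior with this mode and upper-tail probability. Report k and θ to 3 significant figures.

Gamma(k,θ) with k>1 has mode (k−1)θ, so θ = 15.2/(k−1).
Need P(X < 31.4) = 0.95 with θ tied to k this way. Start at k = 2, θ = 15.2: P(X<31.4) ≈ 0.612.
Too low — raise k to concentrate. Iterating converges to k ≈ 6.25.
Then θ = 15.2/(6.25−1) ≈ 2.89.

k ≈ 6.25, θ ≈ 2.89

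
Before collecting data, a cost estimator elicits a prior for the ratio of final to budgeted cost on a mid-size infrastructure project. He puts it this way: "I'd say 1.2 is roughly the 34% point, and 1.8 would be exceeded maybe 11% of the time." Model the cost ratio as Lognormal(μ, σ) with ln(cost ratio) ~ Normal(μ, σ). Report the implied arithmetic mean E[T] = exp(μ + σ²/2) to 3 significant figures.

If T ~ Lognormal(μ,σ) then ln T ~ Normal(μ,σ), so the p-quantile of ln T is μ + z_p·σ.
ln(1.2) = 0.1823 and ln(1.8) = 0.5878; z_{0.34} = -0.4125, z_{0.89} = 1.227.
σ = (0.5878 − 0.1823)/(1.227 − (-0.4125)) = 0.247.
μ = 0.1823 − (-0.4125)·0.247 = 0.284.
E[T] = exp(μ + σ²/2) = exp(0.284 + 0.0306) = 1.37.

E[T] ≈ 1.37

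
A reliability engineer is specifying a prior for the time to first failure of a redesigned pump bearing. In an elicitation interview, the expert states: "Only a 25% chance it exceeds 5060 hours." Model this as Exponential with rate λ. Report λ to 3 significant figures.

λ ≈ 0.000274

P(T > 5060.0) = e^(−λ·5060.0) = 0.25, so λ = −ln(0.25)/5060.0 = 0.000274.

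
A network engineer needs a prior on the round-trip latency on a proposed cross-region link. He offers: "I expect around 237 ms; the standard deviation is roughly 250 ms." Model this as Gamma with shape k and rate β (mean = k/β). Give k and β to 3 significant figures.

For Gamma(k, rate β): mean = k/β, variance = k/β², so CV = 1/√k.
CV = SD/mean = 250/237 = 1.055, hence k = 1/CV² = 0.899.
Then β = k/mean = 0.899/237 = 0.00379.

k ≈ 0.899, β ≈ 0.00379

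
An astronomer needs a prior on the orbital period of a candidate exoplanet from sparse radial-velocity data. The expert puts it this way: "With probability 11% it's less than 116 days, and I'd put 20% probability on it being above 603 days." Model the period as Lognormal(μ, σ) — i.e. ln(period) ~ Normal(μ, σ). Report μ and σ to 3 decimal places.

μ ≈ 5.731, σ ≈ 0.797

If T ~ Lognormal(μ,σ) then ln T ~ Normal(μ,σ), so the p-quantile of ln T is μ + z_p·σ.
ln(116) = 4.754 and ln(603) = 6.402; z_{0.11} = -1.227, z_{0.8} = 0.8416.
σ = (6.402 − 4.754)/(0.8416 − (-1.227)) = 0.797.
μ = 4.754 − (-1.227)·0.797 = 5.731.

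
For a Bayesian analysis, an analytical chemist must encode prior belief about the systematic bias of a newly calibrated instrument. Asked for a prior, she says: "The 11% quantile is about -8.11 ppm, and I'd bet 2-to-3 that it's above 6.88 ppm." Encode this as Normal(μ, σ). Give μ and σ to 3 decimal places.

For Normal(μ,σ), the p-quantile is μ + z_p·σ. Here z_{0.11} = -1.227, z_{0.6} = 0.2533.
So -8.11 = μ − 1.227σ and 6.88 = μ + 0.2533σ.
Subtracting: σ = (6.88 − -8.11)/(0.2533 − (-1.227)) = 10.129.
Then μ = -8.11 − (-1.227)·10.129 = 4.314.

μ = 4.314, σ = 10.129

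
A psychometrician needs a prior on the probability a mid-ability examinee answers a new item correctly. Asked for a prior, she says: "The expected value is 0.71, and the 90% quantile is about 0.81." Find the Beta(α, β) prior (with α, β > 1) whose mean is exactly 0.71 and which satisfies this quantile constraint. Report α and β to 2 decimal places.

With mean 0.71 fixed, write α = 0.71s, β = 0.29s where s = α+β.
Need P(θ < 0.81) = 0.9 under Beta(0.71s, 0.29s). Normal approximation: (q−m)/√(m(1−m)/s) ≈ z_{0.9} = 1.28, so s ≈ 0.71·0.29·(1.28)²/(0.81−0.71)² = 33.8.
At s = 33.8: P(θ<0.81) ≈ 0.910. Adjusting to match 0.9 gives s ≈ 31.27.
So α = 0.71·31.27 ≈ 22.20, β = 0.29·31.27 ≈ 9.07.

α ≈ 22.20, β ≈ 9.07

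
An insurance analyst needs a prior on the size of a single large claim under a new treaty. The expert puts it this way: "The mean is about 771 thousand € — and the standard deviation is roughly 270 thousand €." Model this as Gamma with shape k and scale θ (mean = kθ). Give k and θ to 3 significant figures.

For Gamma(k, scale θ): mean = kθ, variance = kθ², so CV = 1/√k.
CV = SD/mean = 270/771 = 0.3502, hence k = 1/CV² = 8.15.
Then θ = mean/k = 771/8.15 = 94.6.

k ≈ 8.15, θ ≈ 94.6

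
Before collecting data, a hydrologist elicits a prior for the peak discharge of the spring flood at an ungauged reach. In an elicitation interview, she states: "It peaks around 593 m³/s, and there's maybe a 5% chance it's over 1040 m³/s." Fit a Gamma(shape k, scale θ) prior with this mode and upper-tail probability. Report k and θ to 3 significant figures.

k ≈ 9.84, θ ≈ 67.1

Gamma(k,θ) with k>1 has mode (k−1)θ, so θ = 593/(k−1).
Need P(X < 1040) = 0.95 with θ tied to k this way. Start at k = 2, θ = 593: P(X<1040) ≈ 0.523.
Too low — raise k to concentrate. Iterating converges to k ≈ 9.84.
Then θ = 593/(9.84−1) ≈ 67.1.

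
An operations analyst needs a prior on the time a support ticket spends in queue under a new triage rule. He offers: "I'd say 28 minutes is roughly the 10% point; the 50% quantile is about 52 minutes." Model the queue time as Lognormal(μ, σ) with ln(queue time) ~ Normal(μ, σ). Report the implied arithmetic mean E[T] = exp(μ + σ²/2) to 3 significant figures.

If T ~ Lognormal(μ,σ) then ln T ~ Normal(μ,σ), so the p-quantile of ln T is μ + z_p·σ.
ln(28) = 3.332 and ln(52) = 3.951; z_{0.1} = -1.282, z_{0.5} = 0.
σ = (3.951 − 3.332)/(0 − (-1.282)) = 0.483.
μ = 3.332 − (-1.282)·0.483 = 3.951.
E[T] = exp(μ + σ²/2) = exp(3.951 + 0.1167) = 58.4 minutes.

E[T] ≈ 58.4 minutes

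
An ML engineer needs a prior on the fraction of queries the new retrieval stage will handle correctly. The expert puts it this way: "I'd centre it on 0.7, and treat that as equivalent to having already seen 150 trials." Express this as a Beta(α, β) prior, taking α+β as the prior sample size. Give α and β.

Under the effective-sample-size interpretation, Beta(α, β) has prior mean α/(α+β) and prior sample size α+β.
So α+β = 150 and α/(α+β) = 0.7, giving α = 0.7·150 = 105 and β = 150 − 105 = 45.

α = 105, β = 45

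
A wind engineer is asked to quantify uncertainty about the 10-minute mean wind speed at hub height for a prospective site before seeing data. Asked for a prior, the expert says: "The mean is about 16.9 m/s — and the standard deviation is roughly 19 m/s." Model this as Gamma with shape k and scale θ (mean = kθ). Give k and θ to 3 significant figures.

k ≈ 0.791, θ ≈ 21.4

For Gamma(k, scale θ): mean = kθ, variance = kθ², so CV = 1/√k.
CV = SD/mean = 19/16.9 = 1.124, hence k = 1/CV² = 0.791.
Then θ = mean/k = 16.9/0.791 = 21.4.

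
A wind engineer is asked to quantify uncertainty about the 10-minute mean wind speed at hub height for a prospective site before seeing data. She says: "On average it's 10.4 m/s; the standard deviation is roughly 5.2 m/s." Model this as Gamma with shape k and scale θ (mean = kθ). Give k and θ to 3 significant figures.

k ≈ 4, θ ≈ 2.6

For Gamma(k, scale θ): mean = kθ, variance = kθ², so CV = 1/√k.
CV = SD/mean = 5.2/10.4 = 0.5, hence k = 1/CV² = 4.
Then θ = mean/k = 10.4/4 = 2.6.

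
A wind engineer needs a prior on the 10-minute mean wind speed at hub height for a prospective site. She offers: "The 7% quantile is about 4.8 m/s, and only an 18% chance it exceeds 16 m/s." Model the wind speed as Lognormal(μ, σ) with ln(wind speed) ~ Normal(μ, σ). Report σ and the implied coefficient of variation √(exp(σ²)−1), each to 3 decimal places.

If T ~ Lognormal(μ,σ) then ln T ~ Normal(μ,σ), so the p-quantile of ln T is μ + z_p·σ.
ln(4.8) = 1.569 and ln(16) = 2.773; z_{0.07} = -1.476, z_{0.82} = 0.9154.
σ = (2.773 − 1.569)/(0.9154 − (-1.476)) = 0.504.
μ = 1.569 − (-1.476)·0.504 = 2.312.
CV = √(exp(σ²)−1) = √(exp(0.2535)−1) = 0.537.

σ ≈ 0.504, CV ≈ 0.537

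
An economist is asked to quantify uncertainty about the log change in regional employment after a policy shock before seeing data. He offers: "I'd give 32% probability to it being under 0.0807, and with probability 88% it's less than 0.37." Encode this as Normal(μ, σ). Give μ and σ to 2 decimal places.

μ = 0.16, σ = 0.18

The p-quantile of Normal(μ,σ) is μ + z_p·σ, with z_{0.32} = -0.4677 and z_{0.88} = 1.175.
Eliminate σ: μ = (z₂·x₁ − z₁·x₂)/(z₂ − z₁) = (1.175·0.0807 − (-0.4677)·0.37)/1.643 = 0.16.
Then σ = (x₂ − x₁)/(z₂ − z₁) = (0.37 − 0.0807)/1.643 = 0.18.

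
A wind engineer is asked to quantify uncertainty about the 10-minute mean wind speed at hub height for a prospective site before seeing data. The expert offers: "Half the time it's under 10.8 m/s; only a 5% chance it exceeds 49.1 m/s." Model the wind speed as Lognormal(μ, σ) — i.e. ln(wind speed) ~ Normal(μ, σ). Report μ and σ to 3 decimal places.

μ ≈ 2.380, σ ≈ 0.921

If T ~ Lognormal(μ,σ) then ln T ~ Normal(μ,σ), so the p-quantile of ln T is μ + z_p·σ.
ln(10.8) = 2.38 and ln(49.1) = 3.894; z_{0.5} = 0, z_{0.95} = 1.645.
σ = (3.894 − 2.38)/(1.645 − (0)) = 0.921.
μ = 2.38 − (0)·0.921 = 2.380.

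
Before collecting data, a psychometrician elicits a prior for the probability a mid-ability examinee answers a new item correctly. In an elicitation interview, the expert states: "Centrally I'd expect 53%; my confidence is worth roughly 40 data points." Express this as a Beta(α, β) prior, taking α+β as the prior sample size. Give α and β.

Under the effective-sample-size interpretation, Beta(α, β) has prior mean α/(α+β) and prior sample size α+β.
So α+β = 40 and α/(α+β) = 0.53, giving α = 0.53·40 = 21.2 and β = 40 − 21.2 = 18.8.

α = 21.2, β = 18.8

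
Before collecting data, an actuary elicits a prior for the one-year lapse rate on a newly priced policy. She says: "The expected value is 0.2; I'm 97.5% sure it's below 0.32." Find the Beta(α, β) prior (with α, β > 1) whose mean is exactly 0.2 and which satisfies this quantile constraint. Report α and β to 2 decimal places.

α ≈ 10.03, β ≈ 40.14

With mean 0.2 fixed, write α = 0.2s, β = 0.8s where s = α+β.
Need P(θ < 0.32) = 0.975 under Beta(0.2s, 0.8s). Normal approximation: (q−m)/√(m(1−m)/s) ≈ z_{0.975} = 1.96, so s ≈ 0.2·0.8·(1.96)²/(0.32−0.2)² = 42.7.
At s = 42.7: P(θ<0.32) ≈ 0.965. Adjusting to match 0.975 gives s ≈ 50.17.
So α = 0.2·50.17 ≈ 10.03, β = 0.8·50.17 ≈ 40.14.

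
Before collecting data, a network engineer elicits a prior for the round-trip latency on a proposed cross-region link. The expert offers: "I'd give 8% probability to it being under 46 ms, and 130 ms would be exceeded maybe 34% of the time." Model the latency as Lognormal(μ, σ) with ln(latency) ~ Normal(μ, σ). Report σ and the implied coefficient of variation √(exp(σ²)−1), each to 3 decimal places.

If T ~ Lognormal(μ,σ) then ln T ~ Normal(μ,σ), so the p-quantile of ln T is μ + z_p·σ.
ln(46) = 3.829 and ln(130) = 4.868; z_{0.08} = -1.405, z_{0.66} = 0.4125.
σ = (4.868 − 3.829)/(0.4125 − (-1.405)) = 0.572.
μ = 3.829 − (-1.405)·0.572 = 4.632.
CV = √(exp(σ²)−1) = √(exp(0.3267)−1) = 0.622.

σ ≈ 0.572, CV ≈ 0.622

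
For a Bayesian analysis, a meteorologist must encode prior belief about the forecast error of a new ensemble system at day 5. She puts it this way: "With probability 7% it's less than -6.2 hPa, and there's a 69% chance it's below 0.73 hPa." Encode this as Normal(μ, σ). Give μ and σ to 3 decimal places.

For Normal(μ,σ), the p-quantile is μ + z_p·σ. Here z_{0.07} = -1.476, z_{0.69} = 0.4959.
So -6.2 = μ − 1.476σ and 0.73 = μ + 0.4959σ.
Subtracting: σ = (0.73 − -6.2)/(0.4959 − (-1.476)) = 3.515.
Then μ = -6.2 − (-1.476)·3.515 = -1.013.

μ = -1.013, σ = 3.515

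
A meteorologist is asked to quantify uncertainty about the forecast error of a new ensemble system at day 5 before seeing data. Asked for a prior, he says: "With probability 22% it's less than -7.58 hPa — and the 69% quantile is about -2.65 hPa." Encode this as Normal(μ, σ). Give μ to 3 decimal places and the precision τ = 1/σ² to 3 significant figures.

The p-quantile of Normal(μ,σ) is μ + z_p·σ, with z_{0.22} = -0.7722 and z_{0.69} = 0.4959.
Eliminate σ: μ = (z₂·x₁ − z₁·x₂)/(z₂ − z₁) = (0.4959·-7.58 − (-0.7722)·-2.65)/1.268 = -4.578.
Then σ = (x₂ − x₁)/(z₂ − z₁) = (-2.65 − -7.58)/1.268 = 3.888.
Precision τ = 1/σ² = 1/3.888² = 0.0662.

μ = -4.578, τ = 0.0662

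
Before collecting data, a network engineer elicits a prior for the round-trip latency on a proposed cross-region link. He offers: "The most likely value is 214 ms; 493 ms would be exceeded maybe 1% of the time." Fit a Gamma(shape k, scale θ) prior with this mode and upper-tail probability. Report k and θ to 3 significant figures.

Gamma(k,θ) with k>1 has mode (k−1)θ, so θ = 214/(k−1).
Need P(X < 493) = 0.99 with θ tied to k this way. Start at k = 2, θ = 214: P(X<493) ≈ 0.670.
Too low — raise k to concentrate. Iterating converges to k ≈ 7.86.
Then θ = 214/(7.86−1) ≈ 31.2.

k ≈ 7.86, θ ≈ 31.2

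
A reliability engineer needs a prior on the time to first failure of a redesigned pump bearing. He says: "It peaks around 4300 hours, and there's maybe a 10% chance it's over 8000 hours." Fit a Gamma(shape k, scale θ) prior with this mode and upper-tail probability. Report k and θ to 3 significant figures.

Gamma(k,θ) with k>1 has mode (k−1)θ, so θ = 4300/(k−1).
Need P(X < 8000) = 0.9 with θ tied to k this way. Start at k = 2, θ = 4300: P(X<8000) ≈ 0.555.
Too low — raise k to concentrate. Iterating converges to k ≈ 5.95.
Then θ = 4300/(5.95−1) ≈ 868.

k ≈ 5.95, θ ≈ 868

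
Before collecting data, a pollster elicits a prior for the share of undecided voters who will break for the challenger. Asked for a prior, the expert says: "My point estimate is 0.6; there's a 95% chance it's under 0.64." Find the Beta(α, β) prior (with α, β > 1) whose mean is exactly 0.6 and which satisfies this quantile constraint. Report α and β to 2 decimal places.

α ≈ 239.53, β ≈ 159.68

With mean 0.6 fixed, write α = 0.6s, β = 0.4s where s = α+β.
Need P(θ < 0.64) = 0.95 under Beta(0.6s, 0.4s). Normal approximation: (q−m)/√(m(1−m)/s) ≈ z_{0.95} = 1.64, so s ≈ 0.6·0.4·(1.64)²/(0.64−0.6)² = 405.8.
At s = 405.8: P(θ<0.64) ≈ 0.951. Adjusting to match 0.95 gives s ≈ 399.21.
So α = 0.6·399.21 ≈ 239.53, β = 0.4·399.21 ≈ 159.68.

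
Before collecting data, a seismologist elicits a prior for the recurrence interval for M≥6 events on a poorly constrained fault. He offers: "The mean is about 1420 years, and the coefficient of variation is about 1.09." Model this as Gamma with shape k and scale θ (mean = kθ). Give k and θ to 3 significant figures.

For Gamma(k, scale θ): mean = kθ, variance = kθ², so CV = 1/√k.
CV = 1.09, hence k = 1/CV² = 0.842.
Then θ = mean/k = 1420/0.842 = 1690.

k ≈ 0.842, θ ≈ 1690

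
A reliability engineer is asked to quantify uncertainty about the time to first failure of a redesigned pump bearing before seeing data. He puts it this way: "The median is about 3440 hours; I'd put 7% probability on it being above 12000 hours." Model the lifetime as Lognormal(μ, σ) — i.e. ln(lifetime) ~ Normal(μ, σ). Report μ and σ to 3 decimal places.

If T ~ Lognormal(μ,σ) then ln T ~ Normal(μ,σ), so the p-quantile of ln T is μ + z_p·σ.
ln(3440) = 8.143 and ln(12000) = 9.393; z_{0.5} = 0, z_{0.93} = 1.476.
σ = (9.393 − 8.143)/(1.476 − (0)) = 0.847.
μ = 8.143 − (0)·0.847 = 8.143.

μ ≈ 8.143, σ ≈ 0.847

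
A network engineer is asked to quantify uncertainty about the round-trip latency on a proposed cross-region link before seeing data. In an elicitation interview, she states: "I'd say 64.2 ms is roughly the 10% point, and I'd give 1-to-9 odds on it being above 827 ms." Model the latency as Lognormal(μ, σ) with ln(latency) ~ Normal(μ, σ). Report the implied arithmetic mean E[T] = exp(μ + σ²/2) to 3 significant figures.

E[T] ≈ 379 ms

If T ~ Lognormal(μ,σ) then ln T ~ Normal(μ,σ), so the p-quantile of ln T is μ + z_p·σ.
ln(64.2) = 4.162 and ln(827) = 6.718; z_{0.1} = -1.282, z_{0.9} = 1.282.
σ = (6.718 − 4.162)/(1.282 − (-1.282)) = 0.997.
μ = 4.162 − (-1.282)·0.997 = 5.440.
E[T] = exp(μ + σ²/2) = exp(5.440 + 0.4972) = 379 ms.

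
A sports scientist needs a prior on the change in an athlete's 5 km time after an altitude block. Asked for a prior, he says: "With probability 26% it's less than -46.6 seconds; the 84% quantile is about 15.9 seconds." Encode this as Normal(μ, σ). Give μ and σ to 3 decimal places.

For Normal(μ,σ), the p-quantile is μ + z_p·σ. Here z_{0.26} = -0.6433, z_{0.84} = 0.9945.
So -46.6 = μ − 0.6433σ and 15.9 = μ + 0.9945σ.
Subtracting: σ = (15.9 − -46.6)/(0.9945 − (-0.6433)) = 38.161.
Then μ = -46.6 − (-0.6433)·38.161 = -22.049.

μ = -22.049, σ = 38.161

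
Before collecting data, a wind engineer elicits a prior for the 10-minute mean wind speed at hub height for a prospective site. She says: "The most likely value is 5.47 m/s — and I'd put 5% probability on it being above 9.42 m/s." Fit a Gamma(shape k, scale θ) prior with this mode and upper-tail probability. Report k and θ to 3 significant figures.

Gamma(k,θ) with k>1 has mode (k−1)θ, so θ = 5.47/(k−1).
Need P(X < 9.42) = 0.95 with θ tied to k this way. Start at k = 2, θ = 5.47: P(X<9.42) ≈ 0.514.
Too low — raise k to concentrate. Iterating converges to k ≈ 10.4.
Then θ = 5.47/(10.4−1) ≈ 0.579.

k ≈ 10.4, θ ≈ 0.579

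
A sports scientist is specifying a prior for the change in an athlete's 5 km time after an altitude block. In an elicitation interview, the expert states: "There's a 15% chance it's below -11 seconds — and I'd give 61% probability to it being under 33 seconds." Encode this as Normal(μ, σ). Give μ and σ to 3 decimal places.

μ = 23.659, σ = 33.441

For Normal(μ,σ), the p-quantile is μ + z_p·σ. Here z_{0.15} = -1.036, z_{0.61} = 0.2793.
So -11 = μ − 1.036σ and 33 = μ + 0.2793σ.
Subtracting: σ = (33 − -11)/(0.2793 − (-1.036)) = 33.441.
Then μ = -11 − (-1.036)·33.441 = 23.659.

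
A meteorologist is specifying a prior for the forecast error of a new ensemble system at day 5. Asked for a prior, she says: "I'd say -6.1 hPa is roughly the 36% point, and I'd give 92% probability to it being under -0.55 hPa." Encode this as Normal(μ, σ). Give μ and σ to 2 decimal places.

The p-quantile of Normal(μ,σ) is μ + z_p·σ, with z_{0.36} = -0.3585 and z_{0.92} = 1.405.
Eliminate σ: μ = (z₂·x₁ − z₁·x₂)/(z₂ − z₁) = (1.405·-6.1 − (-0.3585)·-0.55)/1.764 = -4.97.
Then σ = (x₂ − x₁)/(z₂ − z₁) = (-0.55 − -6.1)/1.764 = 3.15.

μ = -4.97, σ = 3.15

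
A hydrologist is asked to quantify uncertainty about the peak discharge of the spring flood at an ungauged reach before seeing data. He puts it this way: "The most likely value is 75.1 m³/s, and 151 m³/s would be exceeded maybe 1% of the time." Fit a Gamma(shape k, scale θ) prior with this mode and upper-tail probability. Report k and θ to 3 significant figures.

Gamma(k,θ) with k>1 has mode (k−1)θ, so θ = 75.1/(k−1).
Need P(X < 151) = 0.99 with θ tied to k this way. Start at k = 2, θ = 75.1: P(X<151) ≈ 0.597.
Too low — raise k to concentrate. Iterating converges to k ≈ 11.1.
Then θ = 75.1/(11.1−1) ≈ 7.47.

k ≈ 11.1, θ ≈ 7.47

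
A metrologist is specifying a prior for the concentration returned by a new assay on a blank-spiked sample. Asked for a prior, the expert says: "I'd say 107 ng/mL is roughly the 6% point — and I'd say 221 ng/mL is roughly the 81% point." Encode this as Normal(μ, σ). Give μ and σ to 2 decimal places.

The p-quantile of Normal(μ,σ) is μ + z_p·σ, with z_{0.06} = -1.555 and z_{0.81} = 0.8779.
Eliminate σ: μ = (z₂·x₁ − z₁·x₂)/(z₂ − z₁) = (0.8779·107 − (-1.555)·221)/2.433 = 179.86.
Then σ = (x₂ − x₁)/(z₂ − z₁) = (221 − 107)/2.433 = 46.86.

μ = 179.86, σ = 46.86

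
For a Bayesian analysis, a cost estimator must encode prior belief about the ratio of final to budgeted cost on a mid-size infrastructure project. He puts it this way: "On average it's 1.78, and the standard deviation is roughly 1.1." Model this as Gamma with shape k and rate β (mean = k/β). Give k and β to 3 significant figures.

For Gamma(k, rate β): mean = k/β, variance = k/β², so CV = 1/√k.
CV = SD/mean = 1.1/1.78 = 0.618, hence k = 1/CV² = 2.62.
Then β = k/mean = 2.62/1.78 = 1.47.

k ≈ 2.62, β ≈ 1.47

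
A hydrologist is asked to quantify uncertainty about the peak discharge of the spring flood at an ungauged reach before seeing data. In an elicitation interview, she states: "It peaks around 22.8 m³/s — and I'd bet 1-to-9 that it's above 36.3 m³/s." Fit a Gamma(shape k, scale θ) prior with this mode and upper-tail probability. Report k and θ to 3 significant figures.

Gamma(k,θ) with k>1 has mode (k−1)θ, so θ = 22.8/(k−1).
Need P(X < 36.3) = 0.9 with θ tied to k this way. Start at k = 2, θ = 22.8: P(X<36.3) ≈ 0.473.
Too low — raise k to concentrate. Iterating converges to k ≈ 9.68.
Then θ = 22.8/(9.68−1) ≈ 2.63.

k ≈ 9.68, θ ≈ 2.63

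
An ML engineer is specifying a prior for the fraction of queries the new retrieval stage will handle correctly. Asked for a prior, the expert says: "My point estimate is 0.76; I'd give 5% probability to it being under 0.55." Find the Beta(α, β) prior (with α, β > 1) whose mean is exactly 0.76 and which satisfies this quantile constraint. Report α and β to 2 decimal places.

α ≈ 9.81, β ≈ 3.10

With mean 0.76 fixed, write α = 0.76s, β = 0.24s where s = α+β.
Need P(θ < 0.55) = 0.05 under Beta(0.76s, 0.24s). Normal approximation: (q−m)/√(m(1−m)/s) ≈ z_{0.05} = -1.64, so s ≈ 0.76·0.24·(-1.64)²/(0.55−0.76)² = 11.2.
At s = 11.2: P(θ<0.55) ≈ 0.061. Adjusting to match 0.05 gives s ≈ 12.91.
So α = 0.76·12.91 ≈ 9.81, β = 0.24·12.91 ≈ 3.10.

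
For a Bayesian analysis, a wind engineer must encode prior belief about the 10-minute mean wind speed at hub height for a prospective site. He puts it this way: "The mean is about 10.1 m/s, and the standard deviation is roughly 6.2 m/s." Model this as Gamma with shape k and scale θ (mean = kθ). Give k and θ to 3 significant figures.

For Gamma(k, scale θ): mean = kθ, variance = kθ², so CV = 1/√k.
CV = SD/mean = 6.2/10.1 = 0.6139, hence k = 1/CV² = 2.65.
Then θ = mean/k = 10.1/2.65 = 3.81.

k ≈ 2.65, θ ≈ 3.81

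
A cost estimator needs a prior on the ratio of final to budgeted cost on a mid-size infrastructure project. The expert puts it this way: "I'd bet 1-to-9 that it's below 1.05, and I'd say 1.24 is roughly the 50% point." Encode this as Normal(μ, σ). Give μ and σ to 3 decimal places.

μ = 1.240, σ = 0.148

The p-quantile of Normal(μ,σ) is μ + z_p·σ, with z_{0.1} = -1.282 and z_{0.5} = 0.
Eliminate σ: μ = (z₂·x₁ − z₁·x₂)/(z₂ − z₁) = (0·1.05 − (-1.282)·1.24)/1.282 = 1.240.
Then σ = (x₂ − x₁)/(z₂ − z₁) = (1.24 − 1.05)/1.282 = 0.148.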